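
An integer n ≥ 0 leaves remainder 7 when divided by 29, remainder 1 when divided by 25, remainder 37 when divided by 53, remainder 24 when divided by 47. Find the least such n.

From n ≡ 7 (mod 29) write n = 7 + 29t. Substituting into n ≡ 1 (mod 25) gives 29t ≡ 19 (mod 25), and since 4⁻¹ ≡ 19 (mod 25), t ≡ 11. Hence n ≡ 7 + 29·11 = 326 (mod 725).
From n ≡ 326 (mod 725) write n = 326 + 725t. Substituting into n ≡ 37 (mod 53) gives 725t ≡ 29 (mod 53), and since 36⁻¹ ≡ 28 (mod 53), t ≡ 17. Hence n ≡ 326 + 725·17 = 12651 (mod 38425).
From n ≡ 12651 (mod 38425) write n = 12651 + 38425t. Substituting into n ≡ 24 (mod 47) gives 38425t ≡ 16 (mod 47), and since 26⁻¹ ≡ 38 (mod 47), t ≡ 44. Hence n ≡ 12651 + 38425·44 = 1703351 (mod 1805975).

1703351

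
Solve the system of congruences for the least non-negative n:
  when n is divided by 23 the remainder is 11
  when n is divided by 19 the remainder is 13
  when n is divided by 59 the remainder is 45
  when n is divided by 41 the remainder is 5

327554

From n ≡ 11 (mod 23) write n = 11 + 23t. Substituting into n ≡ 13 (mod 19) gives 23t ≡ 2 (mod 19), and since 4⁻¹ ≡ 5 (mod 19), t ≡ 10. Hence n ≡ 11 + 23·10 = 241 (mod 437).
From n ≡ 241 (mod 437) write n = 241 + 437t. Substituting into n ≡ 45 (mod 59) gives 437t ≡ 40 (mod 59), and since 24⁻¹ ≡ 32 (mod 59), t ≡ 41. Hence n ≡ 241 + 437·41 = 18158 (mod 25783).
From n ≡ 18158 (mod 25783) write n = 18158 + 25783t. Substituting into n ≡ 5 (mod 41) gives 25783t ≡ 10 (mod 41), and since 35⁻¹ ≡ 34 (mod 41), t ≡ 12. Hence n ≡ 18158 + 25783·12 = 327554 (mod 1057103).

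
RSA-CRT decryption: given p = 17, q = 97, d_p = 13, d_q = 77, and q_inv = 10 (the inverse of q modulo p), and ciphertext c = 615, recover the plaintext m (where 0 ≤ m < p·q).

743

m₁ = c^(d_p) mod p: c ≡ 3 (mod 17), and 3^13 mod 17 = 12.
m₂ = c^(d_q) mod q: c ≡ 33 (mod 97), and 33^77 mod 97 = 64.
h = q_inv·(m₁ − m₂) mod p = 10·(12 − 64) mod 17 = 7.
m = m₂ + h·q = 64 + 7·97 = 743.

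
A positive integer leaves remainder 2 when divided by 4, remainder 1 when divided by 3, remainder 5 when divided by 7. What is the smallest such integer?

82

Combine the congruences pairwise.
From t ≡ 2 (mod 4) write t = 2 + 4s. Substituting into t ≡ 1 (mod 3) gives 4s ≡ 2 (mod 3), and since 1⁻¹ ≡ 1 (mod 3), s ≡ 2. Hence t ≡ 2 + 4·2 = 10 (mod 12).
From t ≡ 10 (mod 12) write t = 10 + 12s. Substituting into t ≡ 5 (mod 7) gives 12s ≡ 2 (mod 7), and since 5⁻¹ ≡ 3 (mod 7), s ≡ 6. Hence t ≡ 10 + 12·6 = 82 (mod 84).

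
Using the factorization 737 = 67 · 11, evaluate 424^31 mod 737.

Mod 67: 424 ≡ 22; 22^31 ≡ 9 (mod 67).
Mod 11: 424 ≡ 6; by Fermat, exponent reduces to 31 mod 10 = 1; 6^1 ≡ 6 (mod 11).
Combine by CRT: x ≡ 9 (mod 67), x ≡ 6 (mod 11) ⇒ x ≡ 545 (mod 737).

545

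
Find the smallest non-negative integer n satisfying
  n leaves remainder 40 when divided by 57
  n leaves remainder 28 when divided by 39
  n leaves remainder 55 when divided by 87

Combine the congruences pairwise.
gcd(57, 39) = 3 and 3 | (28 − 40), so the pair is consistent; merging gives n ≡ 496 (mod 741), where 741 = lcm(57, 39).
gcd(741, 87) = 3 and 3 | (55 − 496), so the pair is consistent; merging gives n ≡ 19021 (mod 21489), where 21489 = lcm(741, 87).
The solution is unique modulo lcm(57, 39, 87) = 21489.

19021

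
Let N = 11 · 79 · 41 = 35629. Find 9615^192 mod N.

Mod 11: 9615 ≡ 1; by Fermat, exponent reduces to 192 mod 10 = 2; 1^2 ≡ 1 (mod 11).
Mod 79: 9615 ≡ 56; by Fermat, exponent reduces to 192 mod 78 = 36; 56^36 ≡ 1 (mod 79).
Mod 41: 9615 ≡ 21; by Fermat, exponent reduces to 192 mod 40 = 32; 21^32 ≡ 10 (mod 41).
Combine by CRT: x ≡ 1 (mod 11), x ≡ 1 (mod 79), x ≡ 10 (mod 41) ⇒ x ≡ 32154 (mod 35629).

32154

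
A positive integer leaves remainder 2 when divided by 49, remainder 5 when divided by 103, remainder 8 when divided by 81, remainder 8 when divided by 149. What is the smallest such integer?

The moduli are pairwise coprime; N = 49·103·81·149 = 60912243.
N/49 = 1243107; 1243107 ≡ 26 (mod 49); 26·17 ≡ 1, so inverse 17.
N/103 = 591381; 591381 ≡ 58 (mod 103); 58·16 ≡ 1, so inverse 16.
N/81 = 752003; 752003 ≡ 80 (mod 81); 80·80 ≡ 1, so inverse 80.
N/149 = 408807; 408807 ≡ 100 (mod 149); 100·76 ≡ 1, so inverse 76.
k ≡ 2·1243107·17 + 5·591381·16 + 8·752003·80 + 8·408807·76 = 819412694.
819412694 mod 60912243 = 27553535.

27553535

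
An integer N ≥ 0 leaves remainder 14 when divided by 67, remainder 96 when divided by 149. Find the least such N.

Combine the congruences pairwise.
From N ≡ 14 (mod 67) write N = 14 + 67t. Substituting into N ≡ 96 (mod 149) gives 67t ≡ 82 (mod 149), and since 67⁻¹ ≡ 129 (mod 149), t ≡ 148. Hence N ≡ 14 + 67·148 = 9930 (mod 9983).

9930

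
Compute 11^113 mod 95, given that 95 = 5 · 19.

Mod 5: 11 ≡ 1; by Fermat, exponent reduces to 113 mod 4 = 1; 1^1 ≡ 1 (mod 5).
Mod 19: 11 ≡ 11; by Fermat, exponent reduces to 113 mod 18 = 5; 11^5 ≡ 7 (mod 19).
Combine by CRT: x ≡ 1 (mod 5), x ≡ 7 (mod 19) ⇒ x ≡ 26 (mod 95).

26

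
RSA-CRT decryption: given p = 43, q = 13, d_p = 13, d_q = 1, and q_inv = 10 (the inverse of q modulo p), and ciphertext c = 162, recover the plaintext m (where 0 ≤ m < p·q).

m₁ = c^(d_p) mod p: c ≡ 33 (mod 43), and 33^13 mod 43 = 5.
m₂ = c^(d_q) mod q: c ≡ 6 (mod 13), and 6^1 mod 13 = 6.
h = q_inv·(m₁ − m₂) mod p = 10·(5 − 6) mod 43 = 33.
m = m₂ + h·q = 6 + 33·13 = 435.

435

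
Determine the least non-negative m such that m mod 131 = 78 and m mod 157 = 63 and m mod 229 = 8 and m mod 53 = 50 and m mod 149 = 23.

13084569719

The moduli are pairwise coprime; N = 131·157·229·53·149 = 37193630171.
N/131 = 283920841; 283920841 ≡ 87 (mod 131); 87·128 ≡ 1, so inverse 128.
N/157 = 236902103; 236902103 ≡ 93 (mod 157); 93·130 ≡ 1, so inverse 130.
N/229 = 162417599; 162417599 ≡ 36 (mod 229); 36·70 ≡ 1, so inverse 70.
N/53 = 701766607; 701766607 ≡ 20 (mod 53); 20·8 ≡ 1, so inverse 8.
N/149 = 249621679; 249621679 ≡ 42 (mod 149); 42·110 ≡ 1, so inverse 110.
m ≡ 78·283920841·128 + 63·236902103·130 + 8·162417599·70 + 50·701766607·8 + 23·249621679·110 = 5778097246224.
5778097246224 mod 37193630171 = 13084569719.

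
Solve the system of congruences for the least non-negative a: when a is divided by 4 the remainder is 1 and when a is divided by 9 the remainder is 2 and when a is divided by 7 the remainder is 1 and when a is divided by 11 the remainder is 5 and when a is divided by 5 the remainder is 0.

From a ≡ 1 (mod 4) write a = 1 + 4t. Substituting into a ≡ 2 (mod 9) gives 4t ≡ 1 (mod 9), and since 4⁻¹ ≡ 7 (mod 9), t ≡ 7. Hence a ≡ 1 + 4·7 = 29 (mod 36).
From a ≡ 29 (mod 36) write a = 29 + 36t. Substituting into a ≡ 1 (mod 7) gives 36t ≡ 0 (mod 7), and since 1⁻¹ ≡ 1 (mod 7), t ≡ 0. Hence a ≡ 29 + 36·0 = 29 (mod 252).
From a ≡ 29 (mod 252) write a = 29 + 252t. Substituting into a ≡ 5 (mod 11) gives 252t ≡ 9 (mod 11), and since 10⁻¹ ≡ 10 (mod 11), t ≡ 2. Hence a ≡ 29 + 252·2 = 533 (mod 2772).
From a ≡ 533 (mod 2772) write a = 533 + 2772t. Substituting into a ≡ 0 (mod 5) gives 2772t ≡ 2 (mod 5), and since 2⁻¹ ≡ 3 (mod 5), t ≡ 1. Hence a ≡ 533 + 2772·1 = 3305 (mod 13860).

3305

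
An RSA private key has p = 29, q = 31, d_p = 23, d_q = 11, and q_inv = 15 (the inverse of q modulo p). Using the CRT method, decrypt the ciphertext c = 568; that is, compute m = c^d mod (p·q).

360

m₁ = c^(d_p) mod p: c ≡ 17 (mod 29), and 17^23 mod 29 = 12.
m₂ = c^(d_q) mod q: c ≡ 10 (mod 31), and 10^11 mod 31 = 19.
h = q_inv·(m₁ − m₂) mod p = 15·(12 − 19) mod 29 = 11.
m = m₂ + h·q = 19 + 11·31 = 360.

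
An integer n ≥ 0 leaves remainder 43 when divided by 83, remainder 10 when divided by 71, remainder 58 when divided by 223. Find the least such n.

201650

From n ≡ 43 (mod 83) write n = 43 + 83t. Substituting into n ≡ 10 (mod 71) gives 83t ≡ 38 (mod 71), and since 12⁻¹ ≡ 6 (mod 71), t ≡ 15. Hence n ≡ 43 + 83·15 = 1288 (mod 5893).
From n ≡ 1288 (mod 5893) write n = 1288 + 5893t. Substituting into n ≡ 58 (mod 223) gives 5893t ≡ 108 (mod 223), and since 95⁻¹ ≡ 54 (mod 223), t ≡ 34. Hence n ≡ 1288 + 5893·34 = 201650 (mod 1314139).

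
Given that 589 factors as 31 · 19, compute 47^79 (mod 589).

498

Mod 31: 47 ≡ 16; by Fermat, exponent reduces to 79 mod 30 = 19; 16^19 ≡ 2 (mod 31).
Mod 19: 47 ≡ 9; by Fermat, exponent reduces to 79 mod 18 = 7; 9^7 ≡ 4 (mod 19).
Combine by CRT: x ≡ 2 (mod 31), x ≡ 4 (mod 19) ⇒ x ≡ 498 (mod 589).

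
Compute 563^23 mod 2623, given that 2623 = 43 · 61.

Mod 43: 563 ≡ 4; 4^23 ≡ 16 (mod 43).
Mod 61: 563 ≡ 14; 14^23 ≡ 48 (mod 61).
Combine by CRT: x ≡ 16 (mod 43), x ≡ 48 (mod 61) ⇒ x ≡ 231 (mod 2623).

231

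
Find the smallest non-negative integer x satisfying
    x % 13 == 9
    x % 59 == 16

724

From x ≡ 9 (mod 13) write x = 9 + 13t. Substituting into x ≡ 16 (mod 59) gives 13t ≡ 7 (mod 59), and since 13⁻¹ ≡ 50 (mod 59), t ≡ 55. Hence x ≡ 9 + 13·55 = 724 (mod 767).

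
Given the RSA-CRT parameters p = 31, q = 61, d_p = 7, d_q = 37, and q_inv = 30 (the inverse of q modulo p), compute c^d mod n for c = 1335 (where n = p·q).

m₁ = c^(d_p) mod p: c ≡ 2 (mod 31), and 2^7 mod 31 = 4.
m₂ = c^(d_q) mod q: c ≡ 54 (mod 61), and 54^37 mod 61 = 43.
h = q_inv·(m₁ − m₂) mod p = 30·(4 − 43) mod 31 = 8.
m = m₂ + h·q = 43 + 8·61 = 531.

531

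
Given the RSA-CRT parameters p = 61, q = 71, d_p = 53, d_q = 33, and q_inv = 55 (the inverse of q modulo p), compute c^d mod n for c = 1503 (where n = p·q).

3160

m₁ = c^(d_p) mod p: c ≡ 39 (mod 61), and 39^53 mod 61 = 49.
m₂ = c^(d_q) mod q: c ≡ 12 (mod 71), and 12^33 mod 71 = 36.
h = q_inv·(m₁ − m₂) mod p = 55·(49 − 36) mod 61 = 44.
m = m₂ + h·q = 36 + 44·71 = 3160.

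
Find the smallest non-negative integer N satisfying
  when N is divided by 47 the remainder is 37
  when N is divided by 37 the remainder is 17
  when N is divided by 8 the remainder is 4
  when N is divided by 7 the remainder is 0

The moduli are pairwise coprime; M = 47·37·8·7 = 97384.
M/47 = 2072; 2072 ≡ 4 (mod 47); 4·12 ≡ 1, so inverse 12.
M/37 = 2632; 2632 ≡ 5 (mod 37); 5·15 ≡ 1, so inverse 15.
M/8 = 12173; 12173 ≡ 5 (mod 8); 5·5 ≡ 1, so inverse 5.
M/7 = 13912; 13912 ≡ 3 (mod 7); 3·5 ≡ 1, so inverse 5.
N ≡ 37·2072·12 + 17·2632·15 + 4·12173·5 + 0·13912·5 = 1834588.
1834588 mod 97384 = 81676.

81676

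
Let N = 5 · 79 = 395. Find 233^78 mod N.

159

Mod 5: 233 ≡ 3; by Fermat, exponent reduces to 78 mod 4 = 2; 3^2 ≡ 4 (mod 5).
Mod 79: 233 ≡ 75; since 78 | 78, by Fermat 75^78 ≡ 1 (mod 79).
Combine by CRT: x ≡ 4 (mod 5), x ≡ 1 (mod 79) ⇒ x ≡ 159 (mod 395).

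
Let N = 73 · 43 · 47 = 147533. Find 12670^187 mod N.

Mod 73: 12670 ≡ 41; by Fermat, exponent reduces to 187 mod 72 = 43; 41^43 ≡ 36 (mod 73).
Mod 43: 12670 ≡ 28; by Fermat, exponent reduces to 187 mod 42 = 19; 28^19 ≡ 30 (mod 43).
Mod 47: 12670 ≡ 27; by Fermat, exponent reduces to 187 mod 46 = 3; 27^3 ≡ 37 (mod 47).
Combine by CRT: x ≡ 36 (mod 73), x ≡ 30 (mod 43), x ≡ 37 (mod 47) ⇒ x ≡ 95447 (mod 147533).

95447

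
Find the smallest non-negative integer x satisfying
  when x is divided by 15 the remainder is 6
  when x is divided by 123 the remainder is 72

gcd(15, 123) = 3 and 3 | (72 − 6), so the pair is consistent; merging gives x ≡ 441 (mod 615), where 615 = lcm(15, 123).
The solution is unique modulo lcm(15, 123) = 615.

441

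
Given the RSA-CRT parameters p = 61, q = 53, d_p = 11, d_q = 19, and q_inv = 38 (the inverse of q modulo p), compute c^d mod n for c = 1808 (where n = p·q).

2581

m₁ = c^(d_p) mod p: c ≡ 39 (mod 61), and 39^11 mod 61 = 19.
m₂ = c^(d_q) mod q: c ≡ 6 (mod 53), and 6^19 mod 53 = 37.
h = q_inv·(m₁ − m₂) mod p = 38·(19 − 37) mod 61 = 48.
m = m₂ + h·q = 37 + 48·53 = 2581.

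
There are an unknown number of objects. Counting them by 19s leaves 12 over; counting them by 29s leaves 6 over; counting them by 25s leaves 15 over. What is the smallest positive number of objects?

6415

From N ≡ 12 (mod 19) write N = 12 + 19t. Substituting into N ≡ 6 (mod 29) gives 19t ≡ 23 (mod 29), and since 19⁻¹ ≡ 26 (mod 29), t ≡ 18. Hence N ≡ 12 + 19·18 = 354 (mod 551).
From N ≡ 354 (mod 551) write N = 354 + 551t. Substituting into N ≡ 15 (mod 25) gives 551t ≡ 11 (mod 25), and since 1⁻¹ ≡ 1 (mod 25), t ≡ 11. Hence N ≡ 354 + 551·11 = 6415 (mod 13775).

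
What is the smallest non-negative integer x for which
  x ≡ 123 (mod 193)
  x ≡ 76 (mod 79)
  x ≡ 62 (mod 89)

1149052

The moduli are pairwise coprime; N = 193·79·89 = 1356983.
N/193 = 7031; 7031 ≡ 83 (mod 193); 83·100 ≡ 1, so inverse 100.
N/79 = 17177; 17177 ≡ 34 (mod 79); 34·7 ≡ 1, so inverse 7.
N/89 = 15247; 15247 ≡ 28 (mod 89); 28·35 ≡ 1, so inverse 35.
x ≡ 123·7031·100 + 76·17177·7 + 62·15247·35 = 128705454.
128705454 mod 1356983 = 1149052.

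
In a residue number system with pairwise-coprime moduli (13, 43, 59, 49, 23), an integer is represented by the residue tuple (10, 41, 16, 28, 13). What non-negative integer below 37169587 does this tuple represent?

1162847

From x ≡ 10 (mod 13) write x = 10 + 13t. Substituting into x ≡ 41 (mod 43) gives 13t ≡ 31 (mod 43), and since 13⁻¹ ≡ 10 (mod 43), t ≡ 9. Hence x ≡ 10 + 13·9 = 127 (mod 559).
From x ≡ 127 (mod 559) write x = 127 + 559t. Substituting into x ≡ 16 (mod 59) gives 559t ≡ 7 (mod 59), and since 28⁻¹ ≡ 19 (mod 59), t ≡ 15. Hence x ≡ 127 + 559·15 = 8512 (mod 32981).
From x ≡ 8512 (mod 32981) write x = 8512 + 32981t. Substituting into x ≡ 28 (mod 49) gives 32981t ≡ 42 (mod 49), and since 4⁻¹ ≡ 37 (mod 49), t ≡ 35. Hence x ≡ 8512 + 32981·35 = 1162847 (mod 1616069).
From x ≡ 1162847 (mod 1616069) write x = 1162847 + 1616069t. Substituting into x ≡ 13 (mod 23) gives 1616069t ≡ 0 (mod 23), and since 20⁻¹ ≡ 15 (mod 23), t ≡ 0. Hence x ≡ 1162847 + 1616069·0 = 1162847 (mod 37169587).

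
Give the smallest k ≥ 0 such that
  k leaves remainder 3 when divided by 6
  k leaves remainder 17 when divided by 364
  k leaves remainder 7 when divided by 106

41877

gcd(6, 364) = 2 and 2 | (17 − 3), so the pair is consistent; merging gives k ≡ 381 (mod 1092), where 1092 = lcm(6, 364).
gcd(1092, 106) = 2 and 2 | (7 − 381), so the pair is consistent; merging gives k ≡ 41877 (mod 57876), where 57876 = lcm(1092, 106).
The solution is unique modulo lcm(6, 364, 106) = 57876.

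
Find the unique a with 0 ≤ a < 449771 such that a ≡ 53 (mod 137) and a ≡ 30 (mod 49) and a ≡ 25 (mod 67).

From a ≡ 53 (mod 137) write a = 53 + 137t. Substituting into a ≡ 30 (mod 49) gives 137t ≡ 26 (mod 49), and since 39⁻¹ ≡ 44 (mod 49), t ≡ 17. Hence a ≡ 53 + 137·17 = 2382 (mod 6713).
From a ≡ 2382 (mod 6713) write a = 2382 + 6713t. Substituting into a ≡ 25 (mod 67) gives 6713t ≡ 55 (mod 67), and since 13⁻¹ ≡ 31 (mod 67), t ≡ 30. Hence a ≡ 2382 + 6713·30 = 203772 (mod 449771).

203772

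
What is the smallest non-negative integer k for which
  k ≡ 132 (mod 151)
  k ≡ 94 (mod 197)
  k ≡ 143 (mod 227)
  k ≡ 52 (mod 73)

From k ≡ 132 (mod 151) write k = 132 + 151t. Substituting into k ≡ 94 (mod 197) gives 151t ≡ 159 (mod 197), and since 151⁻¹ ≡ 167 (mod 197), t ≡ 155. Hence k ≡ 132 + 151·155 = 23537 (mod 29747).
From k ≡ 23537 (mod 29747) write k = 23537 + 29747t. Substituting into k ≡ 143 (mod 227) gives 29747t ≡ 214 (mod 227), and since 10⁻¹ ≡ 159 (mod 227), t ≡ 203. Hence k ≡ 23537 + 29747·203 = 6062178 (mod 6752569).
From k ≡ 6062178 (mod 6752569) write k = 6062178 + 6752569t. Substituting into k ≡ 52 (mod 73) gives 6752569t ≡ 13 (mod 73), and since 69⁻¹ ≡ 18 (mod 73), t ≡ 15. Hence k ≡ 6062178 + 6752569·15 = 107350713 (mod 492937537).

107350713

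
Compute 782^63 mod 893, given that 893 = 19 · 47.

151

Mod 19: 782 ≡ 3; by Fermat, exponent reduces to 63 mod 18 = 9; 3^9 ≡ 18 (mod 19).
Mod 47: 782 ≡ 30; by Fermat, exponent reduces to 63 mod 46 = 17; 30^17 ≡ 10 (mod 47).
Combine by CRT: x ≡ 18 (mod 19), x ≡ 10 (mod 47) ⇒ x ≡ 151 (mod 893).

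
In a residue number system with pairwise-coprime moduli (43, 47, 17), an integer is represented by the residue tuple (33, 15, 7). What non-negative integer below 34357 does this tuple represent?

7300

Combine the congruences pairwise.
From x ≡ 33 (mod 43) write x = 33 + 43t. Substituting into x ≡ 15 (mod 47) gives 43t ≡ 29 (mod 47), and since 43⁻¹ ≡ 35 (mod 47), t ≡ 28. Hence x ≡ 33 + 43·28 = 1237 (mod 2021).
From x ≡ 1237 (mod 2021) write x = 1237 + 2021t. Substituting into x ≡ 7 (mod 17) gives 2021t ≡ 11 (mod 17), and since 15⁻¹ ≡ 8 (mod 17), t ≡ 3. Hence x ≡ 1237 + 2021·3 = 7300 (mod 34357).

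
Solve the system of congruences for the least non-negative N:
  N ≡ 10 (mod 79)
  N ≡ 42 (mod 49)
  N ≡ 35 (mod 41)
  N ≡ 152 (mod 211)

The moduli are pairwise coprime; M = 79·49·41·211 = 33488021.
M/79 = 423899; 423899 ≡ 64 (mod 79); 64·21 ≡ 1, so inverse 21.
M/49 = 683429; 683429 ≡ 26 (mod 49); 26·17 ≡ 1, so inverse 17.
M/41 = 816781; 816781 ≡ 20 (mod 41); 20·39 ≡ 1, so inverse 39.
M/211 = 158711; 158711 ≡ 39 (mod 211); 39·92 ≡ 1, so inverse 92.
N ≡ 10·423899·21 + 42·683429·17 + 35·816781·39 + 152·158711·92 = 3911307785.
3911307785 mod 33488021 = 26697349.

26697349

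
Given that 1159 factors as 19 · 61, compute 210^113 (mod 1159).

590

Mod 19: 210 ≡ 1; by Fermat, exponent reduces to 113 mod 18 = 5; 1^5 ≡ 1 (mod 19).
Mod 61: 210 ≡ 27; by Fermat, exponent reduces to 113 mod 60 = 53; 27^53 ≡ 41 (mod 61).
Combine by CRT: x ≡ 1 (mod 19), x ≡ 41 (mod 61) ⇒ x ≡ 590 (mod 1159).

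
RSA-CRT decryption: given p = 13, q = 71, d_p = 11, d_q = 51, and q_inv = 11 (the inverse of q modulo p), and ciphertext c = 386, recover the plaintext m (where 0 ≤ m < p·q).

m₁ = c^(d_p) mod p: c ≡ 9 (mod 13), and 9^11 mod 13 = 3.
m₂ = c^(d_q) mod q: c ≡ 31 (mod 71), and 31^51 mod 71 = 7.
h = q_inv·(m₁ − m₂) mod p = 11·(3 − 7) mod 13 = 8.
m = m₂ + h·q = 7 + 8·71 = 575.

575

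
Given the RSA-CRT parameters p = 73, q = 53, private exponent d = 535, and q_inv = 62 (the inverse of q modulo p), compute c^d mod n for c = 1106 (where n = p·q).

d_p = d mod (p−1) = 535 mod 72 = 31; d_q = d mod (q−1) = 15.
m₁ = c^(d_p) mod p: c ≡ 11 (mod 73), and 11^31 mod 73 = 28.
m₂ = c^(d_q) mod q: c ≡ 46 (mod 53), and 46^15 mod 53 = 49.
h = q_inv·(m₁ − m₂) mod p = 62·(28 − 49) mod 73 = 12.
m = m₂ + h·q = 49 + 12·53 = 685.

685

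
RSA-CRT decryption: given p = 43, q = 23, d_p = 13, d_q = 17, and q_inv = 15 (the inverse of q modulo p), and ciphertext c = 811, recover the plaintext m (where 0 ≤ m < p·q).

m₁ = c^(d_p) mod p: c ≡ 37 (mod 43), and 37^13 mod 43 = 37.
m₂ = c^(d_q) mod q: c ≡ 6 (mod 23), and 6^17 mod 23 = 12.
h = q_inv·(m₁ − m₂) mod p = 15·(37 − 12) mod 43 = 31.
m = m₂ + h·q = 12 + 31·23 = 725.

725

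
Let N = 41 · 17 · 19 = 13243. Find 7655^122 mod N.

11501

Mod 41: 7655 ≡ 29; by Fermat, exponent reduces to 122 mod 40 = 2; 29^2 ≡ 21 (mod 41).
Mod 17: 7655 ≡ 5; by Fermat, exponent reduces to 122 mod 16 = 10; 5^10 ≡ 9 (mod 17).
Mod 19: 7655 ≡ 17; by Fermat, exponent reduces to 122 mod 18 = 14; 17^14 ≡ 6 (mod 19).
Combine by CRT: x ≡ 21 (mod 41), x ≡ 9 (mod 17), x ≡ 6 (mod 19) ⇒ x ≡ 11501 (mod 13243).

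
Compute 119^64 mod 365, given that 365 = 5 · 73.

1

Mod 5: 119 ≡ 4; since 4 | 64, by Fermat 4^64 ≡ 1 (mod 5).
Mod 73: 119 ≡ 46; 46^64 ≡ 1 (mod 73).
Combine by CRT: x ≡ 1 (mod 5), x ≡ 1 (mod 73) ⇒ x ≡ 1 (mod 365).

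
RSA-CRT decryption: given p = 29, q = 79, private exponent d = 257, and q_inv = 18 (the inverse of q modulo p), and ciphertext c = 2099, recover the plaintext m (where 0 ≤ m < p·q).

d_p = d mod (p−1) = 257 mod 28 = 5; d_q = d mod (q−1) = 23.
m₁ = c^(d_p) mod p: c ≡ 11 (mod 29), and 11^5 mod 29 = 14.
m₂ = c^(d_q) mod q: c ≡ 45 (mod 79), and 45^23 mod 79 = 11.
h = q_inv·(m₁ − m₂) mod p = 18·(14 − 11) mod 29 = 25.
m = m₂ + h·q = 11 + 25·79 = 1986.

1986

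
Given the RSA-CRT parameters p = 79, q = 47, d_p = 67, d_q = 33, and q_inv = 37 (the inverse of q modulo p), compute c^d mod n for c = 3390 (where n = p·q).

2932

m₁ = c^(d_p) mod p: c ≡ 72 (mod 79), and 72^67 mod 79 = 9.
m₂ = c^(d_q) mod q: c ≡ 6 (mod 47), and 6^33 mod 47 = 18.
h = q_inv·(m₁ − m₂) mod p = 37·(9 − 18) mod 79 = 62.
m = m₂ + h·q = 18 + 62·47 = 2932.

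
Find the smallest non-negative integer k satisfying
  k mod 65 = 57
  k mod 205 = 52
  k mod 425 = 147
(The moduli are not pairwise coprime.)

78772

Combine the congruences pairwise.
gcd(65, 205) = 5 and 5 | (52 − 57), so the pair is consistent; merging gives k ≡ 1487 (mod 2665), where 2665 = lcm(65, 205).
gcd(2665, 425) = 5 and 5 | (147 − 1487), so the pair is consistent; merging gives k ≡ 78772 (mod 226525), where 226525 = lcm(2665, 425).
The solution is unique modulo lcm(65, 205, 425) = 226525.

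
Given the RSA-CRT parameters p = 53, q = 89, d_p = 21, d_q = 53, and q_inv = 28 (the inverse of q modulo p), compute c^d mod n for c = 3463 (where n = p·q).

m₁ = c^(d_p) mod p: c ≡ 18 (mod 53), and 18^21 mod 53 = 22.
m₂ = c^(d_q) mod q: c ≡ 81 (mod 89), and 81^53 mod 89 = 57.
h = q_inv·(m₁ − m₂) mod p = 28·(22 − 57) mod 53 = 27.
m = m₂ + h·q = 57 + 27·89 = 2460.

2460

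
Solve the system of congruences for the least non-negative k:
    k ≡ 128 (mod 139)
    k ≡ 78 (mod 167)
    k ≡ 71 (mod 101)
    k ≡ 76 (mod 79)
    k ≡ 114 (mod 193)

Combine the congruences pairwise.
From k ≡ 128 (mod 139) write k = 128 + 139t. Substituting into k ≡ 78 (mod 167) gives 139t ≡ 117 (mod 167), and since 139⁻¹ ≡ 161 (mod 167), t ≡ 133. Hence k ≡ 128 + 139·133 = 18615 (mod 23213).
From k ≡ 18615 (mod 23213) write k = 18615 + 23213t. Substituting into k ≡ 71 (mod 101) gives 23213t ≡ 40 (mod 101), and since 84⁻¹ ≡ 95 (mod 101), t ≡ 63. Hence k ≡ 18615 + 23213·63 = 1481034 (mod 2344513).
From k ≡ 1481034 (mod 2344513) write k = 1481034 + 2344513t. Substituting into k ≡ 76 (mod 79) gives 2344513t ≡ 55 (mod 79), and since 30⁻¹ ≡ 29 (mod 79), t ≡ 15. Hence k ≡ 1481034 + 2344513·15 = 36648729 (mod 185216527).
From k ≡ 36648729 (mod 185216527) write k = 36648729 + 185216527t. Substituting into k ≡ 114 (mod 193) gives 185216527t ≡ 155 (mod 193), and since 24⁻¹ ≡ 185 (mod 193), t ≡ 111. Hence k ≡ 36648729 + 185216527·111 = 20595683226 (mod 35746789711).

20595683226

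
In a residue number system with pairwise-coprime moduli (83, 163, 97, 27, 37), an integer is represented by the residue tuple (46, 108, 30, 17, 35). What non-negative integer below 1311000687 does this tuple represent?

The moduli are pairwise coprime; N = 83·163·97·27·37 = 1311000687.
N/83 = 15795189; 15795189 ≡ 40 (mod 83); 40·27 ≡ 1, so inverse 27.
N/163 = 8042949; 8042949 ≡ 40 (mod 163); 40·53 ≡ 1, so inverse 53.
N/97 = 13515471; 13515471 ≡ 73 (mod 97); 73·4 ≡ 1, so inverse 4.
N/27 = 48555581; 48555581 ≡ 23 (mod 27); 23·20 ≡ 1, so inverse 20.
N/37 = 35432451; 35432451 ≡ 30 (mod 37); 30·21 ≡ 1, so inverse 21.
x ≡ 46·15795189·27 + 108·8042949·53 + 30·13515471·4 + 17·48555581·20 + 35·35432451·21 = 109829070359.
109829070359 mod 1311000687 = 1016013338.

1016013338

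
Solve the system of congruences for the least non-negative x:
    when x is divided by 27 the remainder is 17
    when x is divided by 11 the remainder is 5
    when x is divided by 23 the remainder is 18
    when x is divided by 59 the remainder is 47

311921

The moduli are pairwise coprime; N = 27·11·23·59 = 403029.
N/27 = 14927; 14927 ≡ 23 (mod 27); 23·20 ≡ 1, so inverse 20.
N/11 = 36639; 36639 ≡ 9 (mod 11); 9·5 ≡ 1, so inverse 5.
N/23 = 17523; 17523 ≡ 20 (mod 23); 20·15 ≡ 1, so inverse 15.
N/59 = 6831; 6831 ≡ 46 (mod 59); 46·9 ≡ 1, so inverse 9.
x ≡ 17·14927·20 + 5·36639·5 + 18·17523·15 + 47·6831·9 = 13611878.
13611878 mod 403029 = 311921.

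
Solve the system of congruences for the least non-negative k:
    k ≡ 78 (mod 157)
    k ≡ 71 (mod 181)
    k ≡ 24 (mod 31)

375465

From k ≡ 78 (mod 157) write k = 78 + 157t. Substituting into k ≡ 71 (mod 181) gives 157t ≡ 174 (mod 181), and since 157⁻¹ ≡ 98 (mod 181), t ≡ 38. Hence k ≡ 78 + 157·38 = 6044 (mod 28417).
From k ≡ 6044 (mod 28417) write k = 6044 + 28417t. Substituting into k ≡ 24 (mod 31) gives 28417t ≡ 25 (mod 31), and since 21⁻¹ ≡ 3 (mod 31), t ≡ 13. Hence k ≡ 6044 + 28417·13 = 375465 (mod 880927).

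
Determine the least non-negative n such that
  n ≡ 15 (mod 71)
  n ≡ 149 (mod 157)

Combine the congruences pairwise.
From n ≡ 15 (mod 71) write n = 15 + 71t. Substituting into n ≡ 149 (mod 157) gives 71t ≡ 134 (mod 157), and since 71⁻¹ ≡ 115 (mod 157), t ≡ 24. Hence n ≡ 15 + 71·24 = 1719 (mod 11147).

1719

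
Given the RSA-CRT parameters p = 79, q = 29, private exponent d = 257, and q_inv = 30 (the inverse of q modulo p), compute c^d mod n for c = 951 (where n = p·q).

d_p = d mod (p−1) = 257 mod 78 = 23; d_q = d mod (q−1) = 5.
m₁ = c^(d_p) mod p: c ≡ 3 (mod 79), and 3^23 mod 79 = 74.
m₂ = c^(d_q) mod q: c ≡ 23 (mod 29), and 23^5 mod 29 = 25.
h = q_inv·(m₁ − m₂) mod p = 30·(74 − 25) mod 79 = 48.
m = m₂ + h·q = 25 + 48·29 = 1417.

1417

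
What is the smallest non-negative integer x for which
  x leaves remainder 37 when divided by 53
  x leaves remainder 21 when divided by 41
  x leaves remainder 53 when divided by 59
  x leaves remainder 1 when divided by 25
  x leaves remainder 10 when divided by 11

26092626

The moduli are pairwise coprime; N = 53·41·59·25·11 = 35256925.
N/53 = 665225; 665225 ≡ 22 (mod 53); 22·41 ≡ 1, so inverse 41.
N/41 = 859925; 859925 ≡ 32 (mod 41); 32·9 ≡ 1, so inverse 9.
N/59 = 597575; 597575 ≡ 23 (mod 59); 23·18 ≡ 1, so inverse 18.
N/25 = 1410277; 1410277 ≡ 2 (mod 25); 2·13 ≡ 1, so inverse 13.
N/11 = 3205175; 3205175 ≡ 6 (mod 11); 6·2 ≡ 1, so inverse 2.
x ≡ 37·665225·41 + 21·859925·9 + 53·597575·18 + 1·1410277·13 + 10·3205175·2 = 1824195801.
1824195801 mod 35256925 = 26092626.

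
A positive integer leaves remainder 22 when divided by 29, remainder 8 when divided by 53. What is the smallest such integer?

From N ≡ 22 (mod 29) write N = 22 + 29t. Substituting into N ≡ 8 (mod 53) gives 29t ≡ 39 (mod 53), and since 29⁻¹ ≡ 11 (mod 53), t ≡ 5. Hence N ≡ 22 + 29·5 = 167 (mod 1537).

167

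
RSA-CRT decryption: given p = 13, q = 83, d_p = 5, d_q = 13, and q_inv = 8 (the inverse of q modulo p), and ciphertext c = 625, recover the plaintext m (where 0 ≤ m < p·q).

443

m₁ = c^(d_p) mod p: c ≡ 1 (mod 13), and 1^5 mod 13 = 1.
m₂ = c^(d_q) mod q: c ≡ 44 (mod 83), and 44^13 mod 83 = 28.
h = q_inv·(m₁ − m₂) mod p = 8·(1 − 28) mod 13 = 5.
m = m₂ + h·q = 28 + 5·83 = 443.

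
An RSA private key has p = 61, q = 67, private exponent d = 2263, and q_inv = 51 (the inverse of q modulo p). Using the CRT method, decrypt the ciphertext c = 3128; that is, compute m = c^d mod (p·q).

3625

d_p = d mod (p−1) = 2263 mod 60 = 43; d_q = d mod (q−1) = 19.
m₁ = c^(d_p) mod p: c ≡ 17 (mod 61), and 17^43 mod 61 = 26.
m₂ = c^(d_q) mod q: c ≡ 46 (mod 67), and 46^19 mod 67 = 7.
h = q_inv·(m₁ − m₂) mod p = 51·(26 − 7) mod 61 = 54.
m = m₂ + h·q = 7 + 54·67 = 3625.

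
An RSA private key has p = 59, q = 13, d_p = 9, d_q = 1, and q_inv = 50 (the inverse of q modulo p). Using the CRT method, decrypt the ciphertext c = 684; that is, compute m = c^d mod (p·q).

658

m₁ = c^(d_p) mod p: c ≡ 35 (mod 59), and 35^9 mod 59 = 9.
m₂ = c^(d_q) mod q: c ≡ 8 (mod 13), and 8^1 mod 13 = 8.
h = q_inv·(m₁ − m₂) mod p = 50·(9 − 8) mod 59 = 50.
m = m₂ + h·q = 8 + 50·13 = 658.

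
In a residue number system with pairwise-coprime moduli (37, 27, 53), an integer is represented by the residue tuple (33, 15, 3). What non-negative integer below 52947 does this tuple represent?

From x ≡ 33 (mod 37) write x = 33 + 37t. Substituting into x ≡ 15 (mod 27) gives 37t ≡ 9 (mod 27), and since 10⁻¹ ≡ 19 (mod 27), t ≡ 9. Hence x ≡ 33 + 37·9 = 366 (mod 999).
From x ≡ 366 (mod 999) write x = 366 + 999t. Substituting into x ≡ 3 (mod 53) gives 999t ≡ 8 (mod 53), and since 45⁻¹ ≡ 33 (mod 53), t ≡ 52. Hence x ≡ 366 + 999·52 = 52314 (mod 52947).

52314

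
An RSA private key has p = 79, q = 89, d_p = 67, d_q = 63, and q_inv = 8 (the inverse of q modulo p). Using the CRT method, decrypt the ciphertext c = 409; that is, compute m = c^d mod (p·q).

1384

m₁ = c^(d_p) mod p: c ≡ 14 (mod 79), and 14^67 mod 79 = 41.
m₂ = c^(d_q) mod q: c ≡ 53 (mod 89), and 53^63 mod 89 = 49.
h = q_inv·(m₁ − m₂) mod p = 8·(41 − 49) mod 79 = 15.
m = m₂ + h·q = 49 + 15·89 = 1384.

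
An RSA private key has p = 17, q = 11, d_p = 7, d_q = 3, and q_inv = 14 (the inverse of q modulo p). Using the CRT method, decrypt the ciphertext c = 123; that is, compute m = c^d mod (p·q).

30

m₁ = c^(d_p) mod p: c ≡ 4 (mod 17), and 4^7 mod 17 = 13.
m₂ = c^(d_q) mod q: c ≡ 2 (mod 11), and 2^3 mod 11 = 8.
h = q_inv·(m₁ − m₂) mod p = 14·(13 − 8) mod 17 = 2.
m = m₂ + h·q = 8 + 2·11 = 30.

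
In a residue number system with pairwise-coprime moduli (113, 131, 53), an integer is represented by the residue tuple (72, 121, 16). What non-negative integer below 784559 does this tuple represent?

The moduli are pairwise coprime; N = 113·131·53 = 784559.
N/113 = 6943; 6943 ≡ 50 (mod 113); 50·52 ≡ 1, so inverse 52.
N/131 = 5989; 5989 ≡ 94 (mod 131); 94·46 ≡ 1, so inverse 46.
N/53 = 14803; 14803 ≡ 16 (mod 53); 16·10 ≡ 1, so inverse 10.
x ≡ 72·6943·52 + 121·5989·46 + 16·14803·10 = 61697846.
61697846 mod 784559 = 502244.

502244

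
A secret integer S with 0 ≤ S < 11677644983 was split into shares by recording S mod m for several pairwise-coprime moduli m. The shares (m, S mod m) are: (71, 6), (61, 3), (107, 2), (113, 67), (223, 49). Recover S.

From S ≡ 6 (mod 71) write S = 6 + 71t. Substituting into S ≡ 3 (mod 61) gives 71t ≡ 58 (mod 61), and since 10⁻¹ ≡ 55 (mod 61), t ≡ 18. Hence S ≡ 6 + 71·18 = 1284 (mod 4331).
From S ≡ 1284 (mod 4331) write S = 1284 + 4331t. Substituting into S ≡ 2 (mod 107) gives 4331t ≡ 2 (mod 107), and since 51⁻¹ ≡ 21 (mod 107), t ≡ 42. Hence S ≡ 1284 + 4331·42 = 183186 (mod 463417).
From S ≡ 183186 (mod 463417) write S = 183186 + 463417t. Substituting into S ≡ 67 (mod 113) gives 463417t ≡ 54 (mod 113), and since 4⁻¹ ≡ 85 (mod 113), t ≡ 70. Hence S ≡ 183186 + 463417·70 = 32622376 (mod 52366121).
From S ≡ 32622376 (mod 52366121) write S = 32622376 + 52366121t. Substituting into S ≡ 49 (mod 223) gives 52366121t ≡ 120 (mod 223), and since 146⁻¹ ≡ 139 (mod 223), t ≡ 178. Hence S ≡ 32622376 + 52366121·178 = 9353791914 (mod 11677644983).

9353791914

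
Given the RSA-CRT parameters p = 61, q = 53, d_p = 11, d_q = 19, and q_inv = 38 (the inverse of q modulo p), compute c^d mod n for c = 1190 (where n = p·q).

2996

m₁ = c^(d_p) mod p: c ≡ 31 (mod 61), and 31^11 mod 61 = 7.
m₂ = c^(d_q) mod q: c ≡ 24 (mod 53), and 24^19 mod 53 = 28.
h = q_inv·(m₁ − m₂) mod p = 38·(7 − 28) mod 61 = 56.
m = m₂ + h·q = 28 + 56·53 = 2996.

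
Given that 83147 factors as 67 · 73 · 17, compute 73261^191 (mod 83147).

65363

Mod 67: 73261 ≡ 30; by Fermat, exponent reduces to 191 mod 66 = 59; 30^59 ≡ 38 (mod 67).
Mod 73: 73261 ≡ 42; by Fermat, exponent reduces to 191 mod 72 = 47; 42^47 ≡ 28 (mod 73).
Mod 17: 73261 ≡ 8; by Fermat, exponent reduces to 191 mod 16 = 15; 8^15 ≡ 15 (mod 17).
Combine by CRT: x ≡ 38 (mod 67), x ≡ 28 (mod 73), x ≡ 15 (mod 17) ⇒ x ≡ 65363 (mod 83147).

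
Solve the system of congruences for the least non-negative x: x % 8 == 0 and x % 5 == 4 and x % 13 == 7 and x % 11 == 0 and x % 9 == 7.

The moduli are pairwise coprime; N = 8·5·13·11·9 = 51480.
N/8 = 6435; 6435 ≡ 3 (mod 8); 3·3 ≡ 1, so inverse 3.
N/5 = 10296; 10296 ≡ 1 (mod 5), inverse 1.
N/13 = 3960; 3960 ≡ 8 (mod 13); 8·5 ≡ 1, so inverse 5.
N/11 = 4680; 4680 ≡ 5 (mod 11); 5·9 ≡ 1, so inverse 9.
N/9 = 5720; 5720 ≡ 5 (mod 9); 5·2 ≡ 1, so inverse 2.
x ≡ 0·6435·3 + 4·10296·1 + 7·3960·5 + 0·4680·9 + 7·5720·2 = 259864.
259864 mod 51480 = 2464.

2464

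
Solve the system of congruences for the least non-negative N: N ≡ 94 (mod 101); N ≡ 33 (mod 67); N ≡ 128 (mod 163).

The moduli are pairwise coprime; M = 101·67·163 = 1103021.
M/101 = 10921; 10921 ≡ 13 (mod 101); 13·70 ≡ 1, so inverse 70.
M/67 = 16463; 16463 ≡ 48 (mod 67); 48·7 ≡ 1, so inverse 7.
M/163 = 6767; 6767 ≡ 84 (mod 163); 84·33 ≡ 1, so inverse 33.
N ≡ 94·10921·70 + 33·16463·7 + 128·6767·33 = 104246941.
104246941 mod 1103021 = 562967.

562967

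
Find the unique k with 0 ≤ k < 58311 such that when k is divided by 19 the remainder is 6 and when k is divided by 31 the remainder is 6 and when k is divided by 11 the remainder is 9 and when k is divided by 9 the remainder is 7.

Combine the congruences pairwise.
From k ≡ 6 (mod 19) write k = 6 + 19t. Substituting into k ≡ 6 (mod 31) gives 19t ≡ 0 (mod 31), and since 19⁻¹ ≡ 18 (mod 31), t ≡ 0. Hence k ≡ 6 + 19·0 = 6 (mod 589).
From k ≡ 6 (mod 589) write k = 6 + 589t. Substituting into k ≡ 9 (mod 11) gives 589t ≡ 3 (mod 11), and since 6⁻¹ ≡ 2 (mod 11), t ≡ 6. Hence k ≡ 6 + 589·6 = 3540 (mod 6479).
From k ≡ 3540 (mod 6479) write k = 3540 + 6479t. Substituting into k ≡ 7 (mod 9) gives 6479t ≡ 4 (mod 9), and since 8⁻¹ ≡ 8 (mod 9), t ≡ 5. Hence k ≡ 3540 + 6479·5 = 35935 (mod 58311).

35935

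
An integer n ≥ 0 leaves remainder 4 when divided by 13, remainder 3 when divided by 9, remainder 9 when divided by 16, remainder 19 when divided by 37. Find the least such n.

From n ≡ 4 (mod 13) write n = 4 + 13t. Substituting into n ≡ 3 (mod 9) gives 13t ≡ 8 (mod 9), and since 4⁻¹ ≡ 7 (mod 9), t ≡ 2. Hence n ≡ 4 + 13·2 = 30 (mod 117).
From n ≡ 30 (mod 117) write n = 30 + 117t. Substituting into n ≡ 9 (mod 16) gives 117t ≡ 11 (mod 16), and since 5⁻¹ ≡ 13 (mod 16), t ≡ 15. Hence n ≡ 30 + 117·15 = 1785 (mod 1872).
From n ≡ 1785 (mod 1872) write n = 1785 + 1872t. Substituting into n ≡ 19 (mod 37) gives 1872t ≡ 10 (mod 37), and since 22⁻¹ ≡ 32 (mod 37), t ≡ 24. Hence n ≡ 1785 + 1872·24 = 46713 (mod 69264).

46713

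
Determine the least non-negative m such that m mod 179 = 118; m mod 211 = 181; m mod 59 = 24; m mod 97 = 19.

138995587

From m ≡ 118 (mod 179) write m = 118 + 179t. Substituting into m ≡ 181 (mod 211) gives 179t ≡ 63 (mod 211), and since 179⁻¹ ≡ 178 (mod 211), t ≡ 31. Hence m ≡ 118 + 179·31 = 5667 (mod 37769).
From m ≡ 5667 (mod 37769) write m = 5667 + 37769t. Substituting into m ≡ 24 (mod 59) gives 37769t ≡ 21 (mod 59), and since 9⁻¹ ≡ 46 (mod 59), t ≡ 22. Hence m ≡ 5667 + 37769·22 = 836585 (mod 2228371).
From m ≡ 836585 (mod 2228371) write m = 836585 + 2228371t. Substituting into m ≡ 19 (mod 97) gives 2228371t ≡ 59 (mod 97), and since 87⁻¹ ≡ 29 (mod 97), t ≡ 62. Hence m ≡ 836585 + 2228371·62 = 138995587 (mod 216151987).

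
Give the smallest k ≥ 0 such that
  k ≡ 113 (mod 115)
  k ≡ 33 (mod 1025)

gcd(115, 1025) = 5 and 5 | (33 − 113), so the pair is consistent; merging gives k ≡ 15408 (mod 23575), where 23575 = lcm(115, 1025).
The solution is unique modulo lcm(115, 1025) = 23575.

15408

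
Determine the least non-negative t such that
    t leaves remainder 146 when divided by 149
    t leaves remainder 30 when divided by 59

3275

From t ≡ 146 (mod 149) write t = 146 + 149s. Substituting into t ≡ 30 (mod 59) gives 149s ≡ 2 (mod 59), and since 31⁻¹ ≡ 40 (mod 59), s ≡ 21. Hence t ≡ 146 + 149·21 = 3275 (mod 8791).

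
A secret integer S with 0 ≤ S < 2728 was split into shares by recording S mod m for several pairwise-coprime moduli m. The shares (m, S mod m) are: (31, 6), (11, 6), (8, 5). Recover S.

1029

From S ≡ 6 (mod 31) write S = 6 + 31t. Substituting into S ≡ 6 (mod 11) gives 31t ≡ 0 (mod 11), and since 9⁻¹ ≡ 5 (mod 11), t ≡ 0. Hence S ≡ 6 + 31·0 = 6 (mod 341).
From S ≡ 6 (mod 341) write S = 6 + 341t. Substituting into S ≡ 5 (mod 8) gives 341t ≡ 7 (mod 8), and since 5⁻¹ ≡ 5 (mod 8), t ≡ 3. Hence S ≡ 6 + 341·3 = 1029 (mod 2728).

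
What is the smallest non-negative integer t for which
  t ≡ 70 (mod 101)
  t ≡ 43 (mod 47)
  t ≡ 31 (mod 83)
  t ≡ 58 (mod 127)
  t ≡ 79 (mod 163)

5957335489

From t ≡ 70 (mod 101) write t = 70 + 101s. Substituting into t ≡ 43 (mod 47) gives 101s ≡ 20 (mod 47), and since 7⁻¹ ≡ 27 (mod 47), s ≡ 23. Hence t ≡ 70 + 101·23 = 2393 (mod 4747).
From t ≡ 2393 (mod 4747) write t = 2393 + 4747s. Substituting into t ≡ 31 (mod 83) gives 4747s ≡ 45 (mod 83), and since 16⁻¹ ≡ 26 (mod 83), s ≡ 8. Hence t ≡ 2393 + 4747·8 = 40369 (mod 394001).
From t ≡ 40369 (mod 394001) write t = 40369 + 394001s. Substituting into t ≡ 58 (mod 127) gives 394001s ≡ 75 (mod 127), and since 47⁻¹ ≡ 100 (mod 127), s ≡ 7. Hence t ≡ 40369 + 394001·7 = 2798376 (mod 50038127).
From t ≡ 2798376 (mod 50038127) write t = 2798376 + 50038127s. Substituting into t ≡ 79 (mod 163) gives 50038127s ≡ 87 (mod 163), and since 61⁻¹ ≡ 155 (mod 163), s ≡ 119. Hence t ≡ 2798376 + 50038127·119 = 5957335489 (mod 8156214701).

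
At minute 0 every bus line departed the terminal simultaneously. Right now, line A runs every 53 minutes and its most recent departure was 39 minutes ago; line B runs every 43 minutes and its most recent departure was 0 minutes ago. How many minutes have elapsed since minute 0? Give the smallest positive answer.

516

From t ≡ 39 (mod 53) write t = 39 + 53s. Substituting into t ≡ 0 (mod 43) gives 53s ≡ 4 (mod 43), and since 10⁻¹ ≡ 13 (mod 43), s ≡ 9. Hence t ≡ 39 + 53·9 = 516 (mod 2279).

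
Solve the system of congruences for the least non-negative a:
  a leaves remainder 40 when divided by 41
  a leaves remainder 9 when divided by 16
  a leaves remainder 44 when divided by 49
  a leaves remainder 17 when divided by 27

517337

The moduli are pairwise coprime; N = 41·16·49·27 = 867888.
N/41 = 21168; 21168 ≡ 12 (mod 41); 12·24 ≡ 1, so inverse 24.
N/16 = 54243; 54243 ≡ 3 (mod 16); 3·11 ≡ 1, so inverse 11.
N/49 = 17712; 17712 ≡ 23 (mod 49); 23·32 ≡ 1, so inverse 32.
N/27 = 32144; 32144 ≡ 14 (mod 27); 14·2 ≡ 1, so inverse 2.
a ≡ 40·21168·24 + 9·54243·11 + 44·17712·32 + 17·32144·2 = 51722729.
51722729 mod 867888 = 517337.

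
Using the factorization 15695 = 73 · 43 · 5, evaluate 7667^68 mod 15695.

3901

Mod 73: 7667 ≡ 2; 2^68 ≡ 32 (mod 73).
Mod 43: 7667 ≡ 13; by Fermat, exponent reduces to 68 mod 42 = 26; 13^26 ≡ 31 (mod 43).
Mod 5: 7667 ≡ 2; since 4 | 68, by Fermat 2^68 ≡ 1 (mod 5).
Combine by CRT: x ≡ 32 (mod 73), x ≡ 31 (mod 43), x ≡ 1 (mod 5) ⇒ x ≡ 3901 (mod 15695).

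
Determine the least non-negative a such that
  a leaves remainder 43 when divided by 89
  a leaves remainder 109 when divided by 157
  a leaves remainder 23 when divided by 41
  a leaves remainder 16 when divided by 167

17544702

From a ≡ 43 (mod 89) write a = 43 + 89t. Substituting into a ≡ 109 (mod 157) gives 89t ≡ 66 (mod 157), and since 89⁻¹ ≡ 30 (mod 157), t ≡ 96. Hence a ≡ 43 + 89·96 = 8587 (mod 13973).
From a ≡ 8587 (mod 13973) write a = 8587 + 13973t. Substituting into a ≡ 23 (mod 41) gives 13973t ≡ 5 (mod 41), and since 33⁻¹ ≡ 5 (mod 41), t ≡ 25. Hence a ≡ 8587 + 13973·25 = 357912 (mod 572893).
From a ≡ 357912 (mod 572893) write a = 357912 + 572893t. Substituting into a ≡ 16 (mod 167) gives 572893t ≡ 152 (mod 167), and since 83⁻¹ ≡ 165 (mod 167), t ≡ 30. Hence a ≡ 357912 + 572893·30 = 17544702 (mod 95673131).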